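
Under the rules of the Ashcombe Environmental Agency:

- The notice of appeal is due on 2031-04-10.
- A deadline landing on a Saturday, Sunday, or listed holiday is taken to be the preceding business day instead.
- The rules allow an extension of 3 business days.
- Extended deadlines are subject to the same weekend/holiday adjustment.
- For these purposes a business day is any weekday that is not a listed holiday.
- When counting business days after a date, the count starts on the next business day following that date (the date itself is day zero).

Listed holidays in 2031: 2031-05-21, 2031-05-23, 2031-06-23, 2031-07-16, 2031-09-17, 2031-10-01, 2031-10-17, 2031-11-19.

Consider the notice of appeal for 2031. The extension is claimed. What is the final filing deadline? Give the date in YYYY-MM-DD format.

The statutory due date is 2031-04-10.
2031-04-10 is a Thursday and not a listed holiday, so it stands.
Counting 3 further business days from 2031-04-10 reaches 2031-04-15.
2031-04-15 (Tuesday) is already a business day.
The final due date is 2031-04-15.

2031-04-15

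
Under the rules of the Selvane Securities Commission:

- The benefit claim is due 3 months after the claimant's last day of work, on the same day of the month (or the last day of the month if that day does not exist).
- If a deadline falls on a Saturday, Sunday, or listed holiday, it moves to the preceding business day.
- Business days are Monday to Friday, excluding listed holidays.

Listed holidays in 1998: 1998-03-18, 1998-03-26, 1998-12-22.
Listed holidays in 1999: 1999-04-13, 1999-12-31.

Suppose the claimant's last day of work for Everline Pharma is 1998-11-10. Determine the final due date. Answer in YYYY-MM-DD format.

Moving 3 months forward from 1998-11-10 on the corresponding day gives 1999-02-10.
1999-02-10 falls on a Wednesday, which is a business day, so no adjustment is needed.
The final due date is 1999-02-10.

1999-02-10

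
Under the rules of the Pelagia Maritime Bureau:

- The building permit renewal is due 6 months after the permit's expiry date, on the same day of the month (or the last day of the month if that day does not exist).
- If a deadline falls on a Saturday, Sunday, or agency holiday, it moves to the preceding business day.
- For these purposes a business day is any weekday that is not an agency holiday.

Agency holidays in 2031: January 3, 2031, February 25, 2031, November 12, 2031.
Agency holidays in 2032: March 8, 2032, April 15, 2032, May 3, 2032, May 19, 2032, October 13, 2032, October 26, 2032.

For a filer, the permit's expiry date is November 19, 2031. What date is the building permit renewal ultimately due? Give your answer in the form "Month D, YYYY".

May 18, 2032

Moving 6 months forward from November 19, 2031 on the corresponding day gives May 19, 2032.
May 19, 2032 falls on a listed holiday. Rolling to the preceding business day gives May 18, 2032, a Tuesday.
Deadline: May 18, 2032.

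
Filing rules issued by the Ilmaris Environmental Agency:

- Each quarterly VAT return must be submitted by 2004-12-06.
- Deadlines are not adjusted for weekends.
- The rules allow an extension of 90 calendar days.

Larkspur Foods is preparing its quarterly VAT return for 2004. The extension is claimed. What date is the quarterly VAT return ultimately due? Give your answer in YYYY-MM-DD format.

2005-03-06

The statutory due date is 2004-12-06.
2004-12-06 is a Monday; no weekend or holiday adjustment applies.
With the 90-day extension, 2004-12-06 becomes 2005-03-06.
No adjustment is made for weekends or holidays, so 2005-03-06 stands.
Deadline: 2005-03-06.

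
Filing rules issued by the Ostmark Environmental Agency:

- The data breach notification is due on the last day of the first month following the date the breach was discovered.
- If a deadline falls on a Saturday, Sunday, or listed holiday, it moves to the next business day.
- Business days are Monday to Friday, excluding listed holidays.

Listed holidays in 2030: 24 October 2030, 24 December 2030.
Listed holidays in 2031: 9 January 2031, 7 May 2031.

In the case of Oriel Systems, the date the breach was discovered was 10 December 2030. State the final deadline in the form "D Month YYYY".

31 January 2031

1 month after 10 December 2030 is January 2031; that month ends on 31 January 2031.
31 January 2031 (Friday) is already a business day.
Final deadline: 31 January 2031.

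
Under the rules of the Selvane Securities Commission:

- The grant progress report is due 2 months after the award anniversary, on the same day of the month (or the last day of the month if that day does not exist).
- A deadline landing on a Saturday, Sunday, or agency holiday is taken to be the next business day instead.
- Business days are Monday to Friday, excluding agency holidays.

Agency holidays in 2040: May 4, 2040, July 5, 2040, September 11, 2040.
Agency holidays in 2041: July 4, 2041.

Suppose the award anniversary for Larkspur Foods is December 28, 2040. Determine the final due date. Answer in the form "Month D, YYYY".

February 28, 2041

Moving 2 months forward from December 28, 2040 on the corresponding day gives February 28, 2041.
February 28, 2041 is a Thursday and not a listed holiday, so it stands.
The final due date is February 28, 2041.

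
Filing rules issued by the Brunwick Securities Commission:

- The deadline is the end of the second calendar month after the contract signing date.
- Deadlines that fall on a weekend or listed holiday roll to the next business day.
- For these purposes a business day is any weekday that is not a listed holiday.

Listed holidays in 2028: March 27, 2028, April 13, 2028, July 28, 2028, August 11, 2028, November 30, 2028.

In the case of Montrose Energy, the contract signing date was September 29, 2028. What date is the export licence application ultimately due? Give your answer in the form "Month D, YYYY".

2 months after September 29, 2028 falls in November 2028; the last day of that month is November 30, 2028.
November 30, 2028 is a listed holiday, so it moves to the next business day, December 1, 2028 (Friday).
Final deadline: December 1, 2028.

December 1, 2028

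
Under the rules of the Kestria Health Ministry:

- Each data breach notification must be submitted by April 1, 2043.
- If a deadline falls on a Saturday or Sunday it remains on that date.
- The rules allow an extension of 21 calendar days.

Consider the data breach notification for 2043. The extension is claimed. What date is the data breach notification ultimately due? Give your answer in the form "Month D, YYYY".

April 22, 2043

The stated deadline is April 1, 2043.
April 1, 2043 is a Wednesday; no weekend or holiday adjustment applies.
The 21-calendar-day extension moves the deadline from April 1, 2043 to April 22, 2043.
No adjustment is made for weekends or holidays, so April 22, 2043 stands.
Final deadline: April 22, 2043.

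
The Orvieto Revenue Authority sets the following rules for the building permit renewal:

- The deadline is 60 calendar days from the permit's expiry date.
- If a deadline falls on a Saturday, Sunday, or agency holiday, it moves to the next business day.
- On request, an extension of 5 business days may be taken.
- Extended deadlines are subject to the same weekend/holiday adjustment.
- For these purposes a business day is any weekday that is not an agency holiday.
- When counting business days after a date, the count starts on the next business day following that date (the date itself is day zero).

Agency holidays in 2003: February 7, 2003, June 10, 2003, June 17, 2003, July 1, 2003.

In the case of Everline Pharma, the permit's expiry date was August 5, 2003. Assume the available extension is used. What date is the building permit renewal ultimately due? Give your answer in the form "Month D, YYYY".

October 13, 2003

From August 5, 2003, 60 calendar days later is October 4, 2003.
October 4, 2003 is a Saturday; the next business day is October 6, 2003 (Monday).
Counting 5 further business days from October 6, 2003 reaches October 13, 2003.
Since October 13, 2003 is a Monday and not a holiday, the date is unchanged.
So the filing is due October 13, 2003.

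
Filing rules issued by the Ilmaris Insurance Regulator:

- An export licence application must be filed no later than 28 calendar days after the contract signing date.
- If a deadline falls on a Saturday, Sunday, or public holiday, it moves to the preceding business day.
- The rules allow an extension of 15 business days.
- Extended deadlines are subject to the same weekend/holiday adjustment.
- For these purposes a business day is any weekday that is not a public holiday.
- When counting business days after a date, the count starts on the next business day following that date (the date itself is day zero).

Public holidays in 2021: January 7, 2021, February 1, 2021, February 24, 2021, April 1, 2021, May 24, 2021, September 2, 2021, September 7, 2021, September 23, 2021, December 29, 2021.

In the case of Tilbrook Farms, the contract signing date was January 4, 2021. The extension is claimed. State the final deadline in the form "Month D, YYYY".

February 22, 2021

Adding 28 calendar days to January 4, 2021 gives February 1, 2021.
February 1, 2021 is a listed holiday; the preceding business day is January 29, 2021 (Friday).
The 15-business-day extension runs from January 29, 2021 to February 22, 2021.
February 22, 2021 (Monday) is already a business day.
So the filing is due February 22, 2021.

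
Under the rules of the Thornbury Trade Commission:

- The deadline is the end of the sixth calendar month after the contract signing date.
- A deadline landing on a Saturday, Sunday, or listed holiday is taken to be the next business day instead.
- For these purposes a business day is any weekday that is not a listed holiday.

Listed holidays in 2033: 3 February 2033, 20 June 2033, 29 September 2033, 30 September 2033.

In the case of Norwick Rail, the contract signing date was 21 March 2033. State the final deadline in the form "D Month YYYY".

6 months after 21 March 2033 is September 2033; that month ends on 30 September 2033.
Because 30 September 2033 is a listed holiday, the deadline becomes 3 October 2033 (Monday).
Final deadline: 3 October 2033.

3 October 2033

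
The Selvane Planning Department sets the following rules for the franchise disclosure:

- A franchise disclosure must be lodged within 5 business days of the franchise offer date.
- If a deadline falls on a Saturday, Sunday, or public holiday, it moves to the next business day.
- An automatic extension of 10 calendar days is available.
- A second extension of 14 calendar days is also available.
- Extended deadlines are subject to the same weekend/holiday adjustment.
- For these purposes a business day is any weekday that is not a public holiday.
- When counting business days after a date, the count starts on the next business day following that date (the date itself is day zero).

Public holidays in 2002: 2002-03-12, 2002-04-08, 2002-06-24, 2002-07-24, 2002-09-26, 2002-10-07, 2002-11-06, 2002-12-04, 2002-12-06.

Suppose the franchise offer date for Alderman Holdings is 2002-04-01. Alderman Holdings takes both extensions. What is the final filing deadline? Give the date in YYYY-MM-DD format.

2002-05-03

Counting 5 business days after 2002-04-01 (skipping weekends and listed holidays) reaches 2002-04-09.
2002-04-09 falls on a Tuesday, which is a business day, so no adjustment is needed.
The 10-calendar-day extension moves the deadline from 2002-04-09 to 2002-04-19.
2002-04-19 (Friday) is already a business day.
Applying the 14-calendar-day extension: 2002-04-19 + 14 days = 2002-05-03.
Since 2002-05-03 is a Friday and not a holiday, the date is unchanged.
So the filing is due 2002-05-03.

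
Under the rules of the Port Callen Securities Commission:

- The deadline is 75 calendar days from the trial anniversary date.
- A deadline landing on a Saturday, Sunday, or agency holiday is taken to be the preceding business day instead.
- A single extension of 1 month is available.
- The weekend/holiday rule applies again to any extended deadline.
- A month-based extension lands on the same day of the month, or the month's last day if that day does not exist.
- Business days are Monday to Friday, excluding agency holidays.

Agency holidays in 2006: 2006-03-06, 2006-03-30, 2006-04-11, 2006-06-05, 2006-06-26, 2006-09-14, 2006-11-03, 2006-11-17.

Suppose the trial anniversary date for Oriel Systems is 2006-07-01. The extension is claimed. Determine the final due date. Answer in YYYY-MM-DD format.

2006-10-13

Trigger date 2006-07-01 + 75 calendar days = 2006-09-14.
2006-09-14 is a listed holiday; the preceding business day is 2006-09-13 (Wednesday).
The 1 month extension carries 2006-09-13 to 2006-10-13.
Since 2006-10-13 is a Friday and not a holiday, the date is unchanged.
Deadline: 2006-10-13.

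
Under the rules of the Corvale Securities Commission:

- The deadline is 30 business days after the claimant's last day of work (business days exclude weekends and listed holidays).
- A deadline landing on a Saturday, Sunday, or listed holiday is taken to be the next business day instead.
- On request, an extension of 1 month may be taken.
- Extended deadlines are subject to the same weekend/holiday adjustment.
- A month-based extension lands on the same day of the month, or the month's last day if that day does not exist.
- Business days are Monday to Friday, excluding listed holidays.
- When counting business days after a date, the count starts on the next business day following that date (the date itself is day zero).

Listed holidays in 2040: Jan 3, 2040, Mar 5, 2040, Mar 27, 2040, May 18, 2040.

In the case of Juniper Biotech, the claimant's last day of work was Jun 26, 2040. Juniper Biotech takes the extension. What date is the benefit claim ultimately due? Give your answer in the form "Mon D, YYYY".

Starting the day after Jun 26, 2040 and counting 30 business days lands on Aug 7, 2040.
Since Aug 7, 2040 is a Tuesday and not a holiday, the date is unchanged.
Add 1 month to Aug 7, 2040: Sep 7, 2040.
Sep 7, 2040 is a Friday and not a listed holiday, so it stands.
Deadline: Sep 7, 2040.

Sep 7, 2040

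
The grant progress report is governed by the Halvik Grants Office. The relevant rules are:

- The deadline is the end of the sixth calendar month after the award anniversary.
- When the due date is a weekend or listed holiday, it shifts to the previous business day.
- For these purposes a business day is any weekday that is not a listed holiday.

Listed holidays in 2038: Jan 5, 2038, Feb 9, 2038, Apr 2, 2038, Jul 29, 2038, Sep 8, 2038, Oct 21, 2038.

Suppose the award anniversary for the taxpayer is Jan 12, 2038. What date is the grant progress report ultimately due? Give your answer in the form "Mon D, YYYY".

6 months after Jan 12, 2038 falls in July 2038; the last day of that month is Jul 31, 2038.
Jul 31, 2038 is a Saturday; the preceding business day is Jul 30, 2038 (Friday).
Deadline: Jul 30, 2038.

Jul 30, 2038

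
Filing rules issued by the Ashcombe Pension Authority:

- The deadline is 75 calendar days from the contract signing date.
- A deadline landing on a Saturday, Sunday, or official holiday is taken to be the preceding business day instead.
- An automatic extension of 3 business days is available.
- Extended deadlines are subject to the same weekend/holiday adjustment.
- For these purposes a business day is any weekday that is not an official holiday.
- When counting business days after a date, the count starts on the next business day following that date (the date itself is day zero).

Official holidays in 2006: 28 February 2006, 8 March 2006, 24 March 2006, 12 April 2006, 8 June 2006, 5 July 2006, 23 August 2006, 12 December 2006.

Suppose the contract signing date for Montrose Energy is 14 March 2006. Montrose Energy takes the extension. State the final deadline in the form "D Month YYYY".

From 14 March 2006, 75 calendar days later is 28 May 2006.
28 May 2006 is a Sunday; the preceding business day is 26 May 2006 (Friday).
The 3-business-day extension runs from 26 May 2006 to 31 May 2006.
31 May 2006 falls on a Wednesday, which is a business day, so no adjustment is needed.
So the filing is due 31 May 2006.

31 May 2006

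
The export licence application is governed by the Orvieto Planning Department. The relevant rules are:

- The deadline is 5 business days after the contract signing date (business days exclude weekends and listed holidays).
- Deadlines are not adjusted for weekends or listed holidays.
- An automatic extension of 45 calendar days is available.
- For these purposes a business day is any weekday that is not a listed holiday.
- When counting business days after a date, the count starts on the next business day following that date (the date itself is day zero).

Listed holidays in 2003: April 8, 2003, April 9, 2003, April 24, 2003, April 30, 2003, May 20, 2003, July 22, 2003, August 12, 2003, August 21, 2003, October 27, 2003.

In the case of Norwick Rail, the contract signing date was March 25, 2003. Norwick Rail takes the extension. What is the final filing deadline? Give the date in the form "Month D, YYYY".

Starting the day after March 25, 2003 and counting 5 business days lands on April 1, 2003.
April 1, 2003 falls on a Tuesday. The rules make no weekend/holiday allowance, so it remains April 1, 2003.
Add the 45 calendar-day extension to April 1, 2003: May 16, 2003.
May 16, 2003 falls on a Friday. The rules make no weekend/holiday allowance, so it remains May 16, 2003.
The final due date is May 16, 2003.

May 16, 2003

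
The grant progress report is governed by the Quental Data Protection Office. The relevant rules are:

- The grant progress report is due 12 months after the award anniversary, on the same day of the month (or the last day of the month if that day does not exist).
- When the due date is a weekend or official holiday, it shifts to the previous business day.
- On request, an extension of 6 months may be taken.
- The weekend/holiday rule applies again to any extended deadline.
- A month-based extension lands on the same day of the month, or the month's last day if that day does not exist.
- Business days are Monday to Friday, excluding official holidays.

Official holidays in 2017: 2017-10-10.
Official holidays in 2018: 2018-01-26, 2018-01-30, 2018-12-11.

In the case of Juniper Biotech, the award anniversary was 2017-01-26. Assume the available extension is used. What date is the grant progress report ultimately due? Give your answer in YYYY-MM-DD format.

2018-07-25

Moving 12 months forward from 2017-01-26 on the corresponding day gives 2018-01-26.
2018-01-26 is a listed holiday; the preceding business day is 2018-01-25 (Thursday).
Add 6 months to 2018-01-25: 2018-07-25.
Since 2018-07-25 is a Wednesday and not a holiday, the date is unchanged.
Final deadline: 2018-07-25.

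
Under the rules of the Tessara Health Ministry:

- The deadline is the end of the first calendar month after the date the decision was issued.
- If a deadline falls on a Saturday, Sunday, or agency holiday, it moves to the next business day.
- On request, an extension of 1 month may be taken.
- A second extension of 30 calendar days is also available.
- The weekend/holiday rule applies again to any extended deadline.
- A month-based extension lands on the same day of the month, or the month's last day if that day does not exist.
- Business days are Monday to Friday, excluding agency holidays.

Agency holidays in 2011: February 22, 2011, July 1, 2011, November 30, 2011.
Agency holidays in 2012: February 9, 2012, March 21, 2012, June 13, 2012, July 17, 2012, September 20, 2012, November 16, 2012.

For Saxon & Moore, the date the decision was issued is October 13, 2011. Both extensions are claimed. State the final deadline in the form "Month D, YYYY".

February 1, 2012

The first month after October 13, 2011 is November 2011, whose last day is November 30, 2011.
November 30, 2011 is a listed holiday, so it moves to the next business day, December 1, 2011 (Thursday).
Add 1 month to December 1, 2011: January 1, 2012.
January 1, 2012 is a Sunday, so it moves to the next business day, January 2, 2012 (Monday).
Add the 30 calendar-day extension to January 2, 2012: February 1, 2012.
February 1, 2012 is a Wednesday and not a listed holiday, so it stands.
So the filing is due February 1, 2012.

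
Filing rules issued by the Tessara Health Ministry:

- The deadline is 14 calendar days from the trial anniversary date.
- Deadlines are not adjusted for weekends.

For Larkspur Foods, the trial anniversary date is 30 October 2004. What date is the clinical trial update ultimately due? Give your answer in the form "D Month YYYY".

Adding 14 calendar days to 30 October 2004 gives 13 November 2004.
13 November 2004 is a Saturday; no weekend or holiday adjustment applies.
Deadline: 13 November 2004.

13 November 2004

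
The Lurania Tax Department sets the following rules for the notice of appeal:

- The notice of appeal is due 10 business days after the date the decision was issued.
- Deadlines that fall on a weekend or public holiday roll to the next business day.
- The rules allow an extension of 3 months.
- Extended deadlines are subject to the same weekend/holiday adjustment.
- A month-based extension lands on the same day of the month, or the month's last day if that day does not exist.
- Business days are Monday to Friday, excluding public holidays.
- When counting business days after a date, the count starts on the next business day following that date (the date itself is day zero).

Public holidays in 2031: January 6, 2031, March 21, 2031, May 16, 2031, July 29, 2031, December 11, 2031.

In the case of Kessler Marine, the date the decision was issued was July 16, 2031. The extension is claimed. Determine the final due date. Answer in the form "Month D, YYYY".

October 31, 2031

10 business days after July 16, 2031, excluding weekends and holidays, is July 31, 2031.
Since July 31, 2031 is a Thursday and not a holiday, the date is unchanged.
Applying the 3 months extension: 3 months after July 31, 2031 is October 31, 2031.
October 31, 2031 (Friday) is already a business day.
So the filing is due October 31, 2031.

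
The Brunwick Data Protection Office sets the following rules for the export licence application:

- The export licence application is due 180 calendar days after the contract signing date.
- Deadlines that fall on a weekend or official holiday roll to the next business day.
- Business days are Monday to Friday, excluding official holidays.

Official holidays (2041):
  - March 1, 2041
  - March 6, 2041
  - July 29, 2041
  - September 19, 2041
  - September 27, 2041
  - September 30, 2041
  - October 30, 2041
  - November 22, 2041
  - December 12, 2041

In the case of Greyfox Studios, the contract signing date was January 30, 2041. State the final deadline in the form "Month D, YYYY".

July 30, 2041

From January 30, 2041, 180 calendar days later is July 29, 2041.
July 29, 2041 is a listed holiday, so it moves to the next business day, July 30, 2041 (Tuesday).
So the filing is due July 30, 2041.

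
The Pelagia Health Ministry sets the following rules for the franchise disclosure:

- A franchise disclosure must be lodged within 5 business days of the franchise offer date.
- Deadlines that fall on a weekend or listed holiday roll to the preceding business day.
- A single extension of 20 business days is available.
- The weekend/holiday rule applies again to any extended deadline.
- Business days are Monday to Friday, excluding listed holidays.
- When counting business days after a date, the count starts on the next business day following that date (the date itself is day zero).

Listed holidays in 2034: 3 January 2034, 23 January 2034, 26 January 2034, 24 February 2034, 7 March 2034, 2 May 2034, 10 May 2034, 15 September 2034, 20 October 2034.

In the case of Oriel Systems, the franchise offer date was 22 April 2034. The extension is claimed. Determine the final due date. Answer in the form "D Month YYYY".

30 May 2034

5 business days after 22 April 2034, excluding weekends and holidays, is 28 April 2034.
Since 28 April 2034 is a Friday and not a holiday, the date is unchanged.
The 20-business-day extension runs from 28 April 2034 to 30 May 2034.
30 May 2034 falls on a Tuesday, which is a business day, so no adjustment is needed.
Final deadline: 30 May 2034.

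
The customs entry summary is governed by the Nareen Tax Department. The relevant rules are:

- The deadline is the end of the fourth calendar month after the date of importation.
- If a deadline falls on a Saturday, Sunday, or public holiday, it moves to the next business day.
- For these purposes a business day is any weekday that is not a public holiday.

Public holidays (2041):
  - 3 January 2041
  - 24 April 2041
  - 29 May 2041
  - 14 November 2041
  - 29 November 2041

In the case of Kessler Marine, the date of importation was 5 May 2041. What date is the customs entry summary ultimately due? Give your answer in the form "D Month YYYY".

The fourth month after 5 May 2041 is September 2041, whose last day is 30 September 2041.
30 September 2041 is a Monday and not a listed holiday, so it stands.
Final deadline: 30 September 2041.

30 September 2041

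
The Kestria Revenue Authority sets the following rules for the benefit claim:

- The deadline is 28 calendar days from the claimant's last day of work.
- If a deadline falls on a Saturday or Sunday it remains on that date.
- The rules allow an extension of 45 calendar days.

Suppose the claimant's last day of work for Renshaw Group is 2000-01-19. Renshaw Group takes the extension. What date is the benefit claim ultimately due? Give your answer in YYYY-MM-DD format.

2000-04-01

Trigger date 2000-01-19 + 28 calendar days = 2000-02-16.
No adjustment is made for weekends or holidays, so 2000-02-16 stands.
Applying the 45-calendar-day extension: 2000-02-16 + 45 days = 2000-04-01.
No adjustment is made for weekends or holidays, so 2000-04-01 stands.
The final due date is 2000-04-01.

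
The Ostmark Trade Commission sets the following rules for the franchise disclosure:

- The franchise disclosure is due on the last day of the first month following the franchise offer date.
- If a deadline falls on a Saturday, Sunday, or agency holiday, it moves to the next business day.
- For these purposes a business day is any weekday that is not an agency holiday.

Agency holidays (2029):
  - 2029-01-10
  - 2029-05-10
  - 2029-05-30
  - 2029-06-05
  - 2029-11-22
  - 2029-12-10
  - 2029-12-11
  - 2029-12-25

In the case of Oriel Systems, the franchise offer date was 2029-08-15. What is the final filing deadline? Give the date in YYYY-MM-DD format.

1 month after 2029-08-15 is September 2029; that month ends on 2029-09-30.
2029-09-30 is a Sunday, so it moves to the next business day, 2029-10-01 (Monday).
So the filing is due 2029-10-01.

2029-10-01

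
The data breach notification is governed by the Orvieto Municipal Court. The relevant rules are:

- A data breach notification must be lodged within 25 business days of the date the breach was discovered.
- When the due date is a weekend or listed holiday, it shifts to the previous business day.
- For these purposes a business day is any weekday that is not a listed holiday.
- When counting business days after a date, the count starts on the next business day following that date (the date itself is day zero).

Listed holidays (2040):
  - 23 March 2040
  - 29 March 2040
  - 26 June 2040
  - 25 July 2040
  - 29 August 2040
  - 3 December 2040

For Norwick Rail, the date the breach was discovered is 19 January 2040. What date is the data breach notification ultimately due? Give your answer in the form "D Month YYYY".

23 February 2040

25 business days after 19 January 2040, excluding weekends and holidays, is 23 February 2040.
23 February 2040 falls on a Thursday, which is a business day, so no adjustment is needed.
The final due date is 23 February 2040.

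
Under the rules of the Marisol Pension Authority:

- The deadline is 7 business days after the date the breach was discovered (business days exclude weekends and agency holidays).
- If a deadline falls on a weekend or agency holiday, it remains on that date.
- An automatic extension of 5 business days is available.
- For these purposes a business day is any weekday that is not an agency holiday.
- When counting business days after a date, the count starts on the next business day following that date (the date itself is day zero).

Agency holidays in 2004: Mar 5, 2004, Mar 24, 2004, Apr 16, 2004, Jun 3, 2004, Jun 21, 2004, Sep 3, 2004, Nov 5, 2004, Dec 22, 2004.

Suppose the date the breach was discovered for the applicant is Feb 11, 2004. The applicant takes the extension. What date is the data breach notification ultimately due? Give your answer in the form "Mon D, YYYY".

7 business days after Feb 11, 2004, excluding weekends and holidays, is Feb 20, 2004.
Feb 20, 2004 falls on a Friday. The rules make no weekend/holiday allowance, so it remains Feb 20, 2004.
The 5-business-day extension runs from Feb 20, 2004 to Feb 27, 2004.
Feb 27, 2004 falls on a Friday. The rules make no weekend/holiday allowance, so it remains Feb 27, 2004.
Final deadline: Feb 27, 2004.

Feb 27, 2004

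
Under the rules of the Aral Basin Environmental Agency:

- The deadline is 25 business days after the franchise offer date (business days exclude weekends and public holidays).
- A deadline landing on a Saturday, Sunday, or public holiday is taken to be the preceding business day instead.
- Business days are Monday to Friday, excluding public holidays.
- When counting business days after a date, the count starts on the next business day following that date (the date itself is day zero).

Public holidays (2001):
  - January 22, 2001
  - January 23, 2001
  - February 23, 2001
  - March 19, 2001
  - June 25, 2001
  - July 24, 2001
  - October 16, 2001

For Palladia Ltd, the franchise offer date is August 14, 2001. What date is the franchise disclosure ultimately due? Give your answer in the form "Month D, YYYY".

Counting 25 business days after August 14, 2001 (skipping weekends and listed holidays) reaches September 18, 2001.
Since September 18, 2001 is a Tuesday and not a holiday, the date is unchanged.
Deadline: September 18, 2001.

September 18, 2001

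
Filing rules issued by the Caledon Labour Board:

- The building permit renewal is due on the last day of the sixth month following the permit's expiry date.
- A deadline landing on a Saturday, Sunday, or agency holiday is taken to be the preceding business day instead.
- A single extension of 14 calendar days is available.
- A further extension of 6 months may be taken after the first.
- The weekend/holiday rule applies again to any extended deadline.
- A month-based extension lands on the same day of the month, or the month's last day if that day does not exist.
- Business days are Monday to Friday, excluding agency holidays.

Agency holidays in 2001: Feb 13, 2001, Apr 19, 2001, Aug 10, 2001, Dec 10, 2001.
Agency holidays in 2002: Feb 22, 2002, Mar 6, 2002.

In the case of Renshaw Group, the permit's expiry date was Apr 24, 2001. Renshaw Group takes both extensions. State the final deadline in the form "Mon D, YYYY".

May 14, 2002

The sixth month after Apr 24, 2001 is October 2001, whose last day is Oct 31, 2001.
Oct 31, 2001 (Wednesday) is already a business day.
With the 14-day extension, Oct 31, 2001 becomes Nov 14, 2001.
Nov 14, 2001 (Wednesday) is already a business day.
Add 6 months to Nov 14, 2001: May 14, 2002.
May 14, 2002 is a Tuesday and not a listed holiday, so it stands.
Final deadline: May 14, 2002.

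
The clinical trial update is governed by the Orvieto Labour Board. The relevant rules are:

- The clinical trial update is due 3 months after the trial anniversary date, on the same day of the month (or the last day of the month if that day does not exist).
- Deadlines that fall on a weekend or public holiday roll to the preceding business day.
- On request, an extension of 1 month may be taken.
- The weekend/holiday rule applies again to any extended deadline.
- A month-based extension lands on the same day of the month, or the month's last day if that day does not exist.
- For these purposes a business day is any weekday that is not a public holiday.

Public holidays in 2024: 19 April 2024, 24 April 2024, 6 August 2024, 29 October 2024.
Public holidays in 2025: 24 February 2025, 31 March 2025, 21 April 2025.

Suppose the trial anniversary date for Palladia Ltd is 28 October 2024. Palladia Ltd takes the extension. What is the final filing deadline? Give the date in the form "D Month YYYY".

3 months from 28 October 2024 is 28 January 2025.
28 January 2025 (Tuesday) is already a business day.
The 1 month extension carries 28 January 2025 to 28 February 2025.
28 February 2025 is a Friday and not a listed holiday, so it stands.
Final deadline: 28 February 2025.

28 February 2025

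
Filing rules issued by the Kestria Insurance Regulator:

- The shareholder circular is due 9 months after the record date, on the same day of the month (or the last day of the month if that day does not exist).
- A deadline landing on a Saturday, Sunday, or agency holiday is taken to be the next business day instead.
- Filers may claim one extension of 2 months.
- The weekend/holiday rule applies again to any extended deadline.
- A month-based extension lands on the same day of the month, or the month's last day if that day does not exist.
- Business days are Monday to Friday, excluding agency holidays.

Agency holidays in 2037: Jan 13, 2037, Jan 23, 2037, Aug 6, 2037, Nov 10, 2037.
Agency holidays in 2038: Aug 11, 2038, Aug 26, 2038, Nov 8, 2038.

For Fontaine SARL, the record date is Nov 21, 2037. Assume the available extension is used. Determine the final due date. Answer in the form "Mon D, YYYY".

9 months from Nov 21, 2037 is Aug 21, 2038.
Aug 21, 2038 is a Saturday; the next business day is Aug 23, 2038 (Monday).
Add 2 months to Aug 23, 2038: Oct 23, 2038.
Oct 23, 2038 falls on a Saturday. Rolling to the next business day gives Oct 25, 2038, a Monday.
Deadline: Oct 25, 2038.

Oct 25, 2038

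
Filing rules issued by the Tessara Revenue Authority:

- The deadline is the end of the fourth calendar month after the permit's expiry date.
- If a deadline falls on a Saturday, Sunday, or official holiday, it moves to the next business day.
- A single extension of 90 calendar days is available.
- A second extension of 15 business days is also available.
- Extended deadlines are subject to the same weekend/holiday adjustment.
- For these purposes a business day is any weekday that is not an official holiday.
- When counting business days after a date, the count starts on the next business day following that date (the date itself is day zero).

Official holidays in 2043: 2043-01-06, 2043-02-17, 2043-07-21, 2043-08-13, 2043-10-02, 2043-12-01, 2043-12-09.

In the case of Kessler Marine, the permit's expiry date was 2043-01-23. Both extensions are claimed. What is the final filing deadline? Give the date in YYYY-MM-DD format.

4 months after 2043-01-23 is May 2043; that month ends on 2043-05-31.
Because 2043-05-31 is a Sunday, the deadline becomes 2043-06-01 (Monday).
Applying the 90-calendar-day extension: 2043-06-01 + 90 days = 2043-08-30.
2043-08-30 is a Sunday, so it moves to the next business day, 2043-08-31 (Monday).
Counting 15 further business days from 2043-08-31 reaches 2043-09-21.
2043-09-21 (Monday) is already a business day.
Final deadline: 2043-09-21.

2043-09-21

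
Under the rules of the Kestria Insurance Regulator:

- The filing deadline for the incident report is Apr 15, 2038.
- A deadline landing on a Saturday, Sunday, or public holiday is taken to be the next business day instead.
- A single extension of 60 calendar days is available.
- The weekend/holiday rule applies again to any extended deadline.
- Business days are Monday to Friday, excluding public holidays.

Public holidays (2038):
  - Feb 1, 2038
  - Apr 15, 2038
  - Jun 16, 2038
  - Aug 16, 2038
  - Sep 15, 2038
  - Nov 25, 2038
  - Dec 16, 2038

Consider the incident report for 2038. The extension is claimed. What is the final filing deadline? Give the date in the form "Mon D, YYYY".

The statutory due date is Apr 15, 2038.
Because Apr 15, 2038 is a listed holiday, the deadline becomes Apr 16, 2038 (Friday).
Applying the 60-calendar-day extension: Apr 16, 2038 + 60 days = Jun 15, 2038.
Since Jun 15, 2038 is a Tuesday and not a holiday, the date is unchanged.
The final due date is Jun 15, 2038.

Jun 15, 2038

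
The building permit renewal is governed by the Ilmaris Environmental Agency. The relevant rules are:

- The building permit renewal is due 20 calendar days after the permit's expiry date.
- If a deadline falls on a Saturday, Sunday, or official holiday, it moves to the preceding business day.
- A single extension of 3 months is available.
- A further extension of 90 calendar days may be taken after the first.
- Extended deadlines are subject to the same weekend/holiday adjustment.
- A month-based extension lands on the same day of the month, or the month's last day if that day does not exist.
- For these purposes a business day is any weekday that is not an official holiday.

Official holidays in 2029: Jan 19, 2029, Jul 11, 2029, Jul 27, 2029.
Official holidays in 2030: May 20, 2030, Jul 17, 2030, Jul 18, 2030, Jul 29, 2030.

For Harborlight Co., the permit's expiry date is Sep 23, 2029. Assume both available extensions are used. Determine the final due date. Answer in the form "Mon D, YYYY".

Apr 11, 2030

20 calendar days after Sep 23, 2029 is Oct 13, 2029.
Oct 13, 2029 falls on a Saturday. Rolling to the preceding business day gives Oct 12, 2029, a Friday.
Applying the 3 months extension: 3 months after Oct 12, 2029 is Jan 12, 2030.
Jan 12, 2030 is a Saturday, so it moves to the preceding business day, Jan 11, 2030 (Friday).
With the 90-day extension, Jan 11, 2030 becomes Apr 11, 2030.
Since Apr 11, 2030 is a Thursday and not a holiday, the date is unchanged.
The final due date is Apr 11, 2030.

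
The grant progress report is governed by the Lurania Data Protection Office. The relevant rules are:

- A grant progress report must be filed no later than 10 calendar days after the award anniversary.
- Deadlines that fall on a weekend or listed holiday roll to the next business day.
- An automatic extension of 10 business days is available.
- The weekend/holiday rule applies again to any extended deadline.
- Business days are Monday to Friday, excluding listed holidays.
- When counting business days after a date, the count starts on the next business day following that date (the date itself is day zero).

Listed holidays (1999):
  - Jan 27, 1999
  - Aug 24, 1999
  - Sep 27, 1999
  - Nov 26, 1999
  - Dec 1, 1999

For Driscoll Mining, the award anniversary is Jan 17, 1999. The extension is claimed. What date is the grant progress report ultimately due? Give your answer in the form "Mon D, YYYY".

Feb 11, 1999

10 calendar days after Jan 17, 1999 is Jan 27, 1999.
Because Jan 27, 1999 is a listed holiday, the deadline becomes Jan 28, 1999 (Thursday).
The 10-business-day extension runs from Jan 28, 1999 to Feb 11, 1999.
Feb 11, 1999 falls on a Thursday, which is a business day, so no adjustment is needed.
Deadline: Feb 11, 1999.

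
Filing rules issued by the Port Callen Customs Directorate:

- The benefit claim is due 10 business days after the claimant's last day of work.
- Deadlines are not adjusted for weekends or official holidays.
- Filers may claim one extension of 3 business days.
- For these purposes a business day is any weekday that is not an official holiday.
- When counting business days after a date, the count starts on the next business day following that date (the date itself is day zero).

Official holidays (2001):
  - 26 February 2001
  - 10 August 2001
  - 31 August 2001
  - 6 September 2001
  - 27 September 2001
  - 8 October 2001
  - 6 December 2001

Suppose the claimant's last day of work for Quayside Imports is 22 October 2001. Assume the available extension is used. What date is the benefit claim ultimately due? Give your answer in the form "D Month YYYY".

Starting the day after 22 October 2001 and counting 10 business days lands on 5 November 2001.
5 November 2001 is a Monday; no weekend or holiday adjustment applies.
Counting 3 further business days from 5 November 2001 reaches 8 November 2001.
8 November 2001 falls on a Thursday. The rules make no weekend/holiday allowance, so it remains 8 November 2001.
Final deadline: 8 November 2001.

8 November 2001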